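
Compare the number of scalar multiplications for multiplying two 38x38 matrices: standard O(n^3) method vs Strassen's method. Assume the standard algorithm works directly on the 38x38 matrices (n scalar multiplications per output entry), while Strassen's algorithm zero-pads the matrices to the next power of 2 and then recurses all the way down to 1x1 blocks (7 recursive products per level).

Matrix multiplication for 38x38 matrices:

Strassen's algorithm requires power-of-2 dimensions. Pad 38x38 to 64x64 (next power of 2).

Standard algorithm: 38^3 = 54872 multiplications
Strassen's algorithm: 7^(log2(64)) = 7^6 = 117649 multiplications
Difference: 54872 - 117649 = -62777 (Strassen uses MORE here due to padding overhead — for small or just-over-power-of-2 n, padding can outweigh the per-level savings)

Standard: 54872 multiplications (38^3). Strassen: 117649 multiplications (7^6, after padding to 64x64). Strassen reduces 8 recursive multiplications to 7 at each level.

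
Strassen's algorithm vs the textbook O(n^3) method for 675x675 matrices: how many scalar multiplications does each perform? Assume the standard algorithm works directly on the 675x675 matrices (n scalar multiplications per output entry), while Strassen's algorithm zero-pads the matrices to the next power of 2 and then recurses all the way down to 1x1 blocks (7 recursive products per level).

Matrix multiplication for 675x675 matrices:

Strassen's algorithm requires power-of-2 dimensions. Pad 675x675 to 1024x1024 (next power of 2).

Standard algorithm: 675^3 = 307546875 multiplications
Strassen's algorithm: 7^(log2(1024)) = 7^10 = 282475249 multiplications
Savings: 307546875 - 282475249 = 25071626 multiplications

Standard: 307546875 multiplications (675^3). Strassen: 282475249 multiplications (7^10, after padding to 1024x1024). Strassen reduces 8 recursive multiplications to 7 at each level.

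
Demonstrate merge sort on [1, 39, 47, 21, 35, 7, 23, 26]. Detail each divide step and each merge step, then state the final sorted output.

Merge sort trace:

Split: [1, 39, 47, 21, 35, 7, 23, 26] -> [1, 39, 47, 21] and [35, 7, 23, 26]
  Split: [1, 39, 47, 21] -> [1, 39] and [47, 21]
    Split: [1, 39] -> [1] and [39]
    Merge: [1] + [39] -> [1, 39]
    Split: [47, 21] -> [47] and [21]
    Merge: [47] + [21] -> [21, 47]
  Merge: [1, 39] + [21, 47] -> [1, 21, 39, 47]
  Split: [35, 7, 23, 26] -> [35, 7] and [23, 26]
    Split: [35, 7] -> [35] and [7]
    Merge: [35] + [7] -> [7, 35]
    Split: [23, 26] -> [23] and [26]
    Merge: [23] + [26] -> [23, 26]
  Merge: [7, 35] + [23, 26] -> [7, 23, 26, 35]
Merge: [1, 21, 39, 47] + [7, 23, 26, 35] -> [1, 7, 21, 23, 26, 35, 39, 47]

Final sorted array: [1, 7, 21, 23, 26, 35, 39, 47]

The merge sort proceeds by recursively splitting the array and merging sorted halves.
After all merges, the sorted array is [1, 7, 21, 23, 26, 35, 39, 47].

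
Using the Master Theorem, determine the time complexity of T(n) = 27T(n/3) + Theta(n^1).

Master Theorem for T(n) = 27T(n/3) + O(n^1):

a = 27, b = 3, c = 1
log_b(a) = log_3(27) = 3.0000

Case 1: c = 1 < log_3(27) = 3.0000
T(n) = O(n^(log_3 27)) = O(n^3)

For T(n) = 27T(n/3) + O(n^1): log_3(27) = 3.0000. This is Case 1 of the Master Theorem (c < log_b(a), work dominated by leaves), giving O(n^3).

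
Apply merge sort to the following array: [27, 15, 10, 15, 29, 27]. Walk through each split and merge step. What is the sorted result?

Merge sort trace:

Split: [27, 15, 10, 15, 29, 27] -> [27, 15, 10] and [15, 29, 27]
  Split: [27, 15, 10] -> [27] and [15, 10]
    Split: [15, 10] -> [15] and [10]
    Merge: [15] + [10] -> [10, 15]
  Merge: [27] + [10, 15] -> [10, 15, 27]
  Split: [15, 29, 27] -> [15] and [29, 27]
    Split: [29, 27] -> [29] and [27]
    Merge: [29] + [27] -> [27, 29]
  Merge: [15] + [27, 29] -> [15, 27, 29]
Merge: [10, 15, 27] + [15, 27, 29] -> [10, 15, 15, 27, 27, 29]

Final sorted array: [10, 15, 15, 27, 27, 29]

The merge sort proceeds by recursively splitting the array and merging sorted halves.
After all merges, the sorted array is [10, 15, 15, 27, 27, 29].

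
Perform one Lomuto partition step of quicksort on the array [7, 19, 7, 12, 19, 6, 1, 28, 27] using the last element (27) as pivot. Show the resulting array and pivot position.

Lomuto partition with pivot = 27:

Initial array: [7, 19, 7, 12, 19, 6, 1, 28, 27]

arr[0]=7 <= 27: swap with position 0, array becomes [7, 19, 7, 12, 19, 6, 1, 28, 27]
arr[1]=19 <= 27: swap with position 1, array becomes [7, 19, 7, 12, 19, 6, 1, 28, 27]
arr[2]=7 <= 27: swap with position 2, array becomes [7, 19, 7, 12, 19, 6, 1, 28, 27]
arr[3]=12 <= 27: swap with position 3, array becomes [7, 19, 7, 12, 19, 6, 1, 28, 27]
arr[4]=19 <= 27: swap with position 4, array becomes [7, 19, 7, 12, 19, 6, 1, 28, 27]
arr[5]=6 <= 27: swap with position 5, array becomes [7, 19, 7, 12, 19, 6, 1, 28, 27]
arr[6]=1 <= 27: swap with position 6, array becomes [7, 19, 7, 12, 19, 6, 1, 28, 27]
arr[7]=28 > 27: no swap

Place pivot at position 7: [7, 19, 7, 12, 19, 6, 1, 27, 28]
Pivot position: 7

After partitioning with pivot 27, the array becomes [7, 19, 7, 12, 19, 6, 1, 27, 28]. The pivot is placed at index 7. All elements to the left of the pivot are <= 27, and all elements to the right are > 27.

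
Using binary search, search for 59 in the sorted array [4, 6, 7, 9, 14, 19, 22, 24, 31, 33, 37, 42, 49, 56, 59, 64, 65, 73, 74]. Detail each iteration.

Binary search for 59 in [4, 6, 7, 9, 14, 19, 22, 24, 31, 33, 37, 42, 49, 56, 59, 64, 65, 73, 74]:

lo=0, hi=18, mid=9, arr[mid]=33 -> 33 < 59, search right half
lo=10, hi=18, mid=14, arr[mid]=59 -> Found target at index 14!

Binary search finds 59 at index 14 after 2 comparisons. The search repeatedly halves the search space by comparing with the middle element.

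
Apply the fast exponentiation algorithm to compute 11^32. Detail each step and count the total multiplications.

Computing 11^32 by squaring (build up from 11^1; each line after the first costs one multiplication):

11^1 = 11
11^2 = (11^1)^2 = 11^2 = 121
11^4 = (11^2)^2 = 121^2 = 14641
11^8 = (11^4)^2 = 14641^2 = 214358881
11^16 = (11^8)^2 = 214358881^2 = 45949729863572161
11^32 = (11^16)^2 = 45949729863572161^2 = 2111377674535255285545615254209921

Result: 2111377674535255285545615254209921
Multiplications needed: 5 (5 lines after 11^1)

11^32 = 2111377674535255285545615254209921. Using exponentiation by squaring, this requires 5 multiplications. The key idea: if the exponent is even, square the half-power; if odd, multiply by the base once.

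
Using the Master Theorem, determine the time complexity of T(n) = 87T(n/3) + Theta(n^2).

Master Theorem for T(n) = 87T(n/3) + O(n^2):

a = 87, b = 3, c = 2
log_b(a) = log_3(87) = 4.0650

Case 1: c = 2 < log_3(87) = 4.0650
T(n) = O(n^(log_3 87))

For T(n) = 87T(n/3) + O(n^2): log_3(87) = 4.0650. This is Case 1 of the Master Theorem (c < log_b(a), work dominated by leaves), giving O(n^(log_3 87)).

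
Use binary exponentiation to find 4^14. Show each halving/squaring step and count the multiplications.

Computing 4^14 by squaring (build up from 4^1; each line after the first costs one multiplication):

4^1 = 4
4^2 = (4^1)^2 = 4^2 = 16
4^3 = 4 * 4^2 = 4 * 16 = 64
4^6 = (4^3)^2 = 64^2 = 4096
4^7 = 4 * 4^6 = 4 * 4096 = 16384
4^14 = (4^7)^2 = 16384^2 = 268435456

Result: 268435456
Multiplications needed: 5 (5 lines after 4^1)

4^14 = 268435456. Using exponentiation by squaring, this requires 5 multiplications. The key idea: if the exponent is even, square the half-power; if odd, multiply by the base once.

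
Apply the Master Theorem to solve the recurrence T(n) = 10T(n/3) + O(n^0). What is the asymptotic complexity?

Master Theorem for T(n) = 10T(n/3) + O(n^0):

a = 10, b = 3, c = 0
log_b(a) = log_3(10) = 2.0959

Case 1: c = 0 < log_3(10) = 2.0959
T(n) = O(n^(log_3 10))

For T(n) = 10T(n/3) + O(n^0): log_3(10) = 2.0959. This is Case 1 of the Master Theorem (c < log_b(a), work dominated by leaves), giving O(n^(log_3 10)).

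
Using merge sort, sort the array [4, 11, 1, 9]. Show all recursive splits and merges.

Merge sort trace:

Split: [4, 11, 1, 9] -> [4, 11] and [1, 9]
  Split: [4, 11] -> [4] and [11]
  Merge: [4] + [11] -> [4, 11]
  Split: [1, 9] -> [1] and [9]
  Merge: [1] + [9] -> [1, 9]
Merge: [4, 11] + [1, 9] -> [1, 4, 9, 11]

Final sorted array: [1, 4, 9, 11]

The merge sort proceeds by recursively splitting the array and merging sorted halves.
After all merges, the sorted array is [1, 4, 9, 11].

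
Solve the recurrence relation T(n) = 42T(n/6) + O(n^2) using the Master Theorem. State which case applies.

Master Theorem for T(n) = 42T(n/6) + O(n^2):

a = 42, b = 6, c = 2
log_b(a) = log_6(42) = 2.0860

Case 1: c = 2 < log_6(42) = 2.0860
T(n) = O(n^(log_6 42))

For T(n) = 42T(n/6) + O(n^2): log_6(42) = 2.0860. This is Case 1 of the Master Theorem (c < log_b(a), work dominated by leaves), giving O(n^(log_6 42)).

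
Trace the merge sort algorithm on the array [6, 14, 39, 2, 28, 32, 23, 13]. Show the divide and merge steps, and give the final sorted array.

Merge sort trace:

Split: [6, 14, 39, 2, 28, 32, 23, 13] -> [6, 14, 39, 2] and [28, 32, 23, 13]
  Split: [6, 14, 39, 2] -> [6, 14] and [39, 2]
    Split: [6, 14] -> [6] and [14]
    Merge: [6] + [14] -> [6, 14]
    Split: [39, 2] -> [39] and [2]
    Merge: [39] + [2] -> [2, 39]
  Merge: [6, 14] + [2, 39] -> [2, 6, 14, 39]
  Split: [28, 32, 23, 13] -> [28, 32] and [23, 13]
    Split: [28, 32] -> [28] and [32]
    Merge: [28] + [32] -> [28, 32]
    Split: [23, 13] -> [23] and [13]
    Merge: [23] + [13] -> [13, 23]
  Merge: [28, 32] + [13, 23] -> [13, 23, 28, 32]
Merge: [2, 6, 14, 39] + [13, 23, 28, 32] -> [2, 6, 13, 14, 23, 28, 32, 39]

Final sorted array: [2, 6, 13, 14, 23, 28, 32, 39]

The merge sort proceeds by recursively splitting the array and merging sorted halves.
After all merges, the sorted array is [2, 6, 13, 14, 23, 28, 32, 39].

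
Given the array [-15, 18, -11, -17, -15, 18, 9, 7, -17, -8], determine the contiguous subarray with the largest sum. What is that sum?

Using Kadane's algorithm on [-15, 18, -11, -17, -15, 18, 9, 7, -17, -8]:

Scanning through the array:
Position 1 (value 18): max_ending_here = 18, max_so_far = 18
Position 2 (value -11): max_ending_here = 7, max_so_far = 18
Position 3 (value -17): max_ending_here = -10, max_so_far = 18
Position 4 (value -15): max_ending_here = -15, max_so_far = 18
Position 5 (value 18): max_ending_here = 18, max_so_far = 18
Position 6 (value 9): max_ending_here = 27, max_so_far = 27
Position 7 (value 7): max_ending_here = 34, max_so_far = 34
Position 8 (value -17): max_ending_here = 17, max_so_far = 34
Position 9 (value -8): max_ending_here = 9, max_so_far = 34

Maximum subarray: [18, 9, 7]
Maximum sum: 34

The maximum subarray is [18, 9, 7] with sum 34. This subarray runs from index 5 to index 7.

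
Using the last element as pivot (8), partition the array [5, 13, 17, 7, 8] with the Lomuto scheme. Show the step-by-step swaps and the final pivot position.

Lomuto partition with pivot = 8:

Initial array: [5, 13, 17, 7, 8]

arr[0]=5 <= 8: swap with position 0, array becomes [5, 13, 17, 7, 8]
arr[1]=13 > 8: no swap
arr[2]=17 > 8: no swap
arr[3]=7 <= 8: swap with position 1, array becomes [5, 7, 17, 13, 8]

Place pivot at position 2: [5, 7, 8, 13, 17]
Pivot position: 2

After partitioning with pivot 8, the array becomes [5, 7, 8, 13, 17]. The pivot is placed at index 2. All elements to the left of the pivot are <= 8, and all elements to the right are > 8.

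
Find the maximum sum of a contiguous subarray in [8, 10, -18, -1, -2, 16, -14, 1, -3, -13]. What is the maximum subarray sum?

Using Kadane's algorithm on [8, 10, -18, -1, -2, 16, -14, 1, -3, -13]:

Scanning through the array:
Position 1 (value 10): max_ending_here = 18, max_so_far = 18
Position 2 (value -18): max_ending_here = 0, max_so_far = 18
Position 3 (value -1): max_ending_here = -1, max_so_far = 18
Position 4 (value -2): max_ending_here = -2, max_so_far = 18
Position 5 (value 16): max_ending_here = 16, max_so_far = 18
Position 6 (value -14): max_ending_here = 2, max_so_far = 18
Position 7 (value 1): max_ending_here = 3, max_so_far = 18
Position 8 (value -3): max_ending_here = 0, max_so_far = 18
Position 9 (value -13): max_ending_here = -13, max_so_far = 18

Maximum subarray: [8, 10]
Maximum sum: 18

The maximum subarray is [8, 10] with sum 18. This subarray runs from index 0 to index 1.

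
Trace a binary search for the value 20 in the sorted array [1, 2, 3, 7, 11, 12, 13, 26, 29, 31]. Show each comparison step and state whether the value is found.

Binary search for 20 in [1, 2, 3, 7, 11, 12, 13, 26, 29, 31]:

lo=0, hi=9, mid=4, arr[mid]=11 -> 11 < 20, search right half
lo=5, hi=9, mid=7, arr[mid]=26 -> 26 > 20, search left half
lo=5, hi=6, mid=5, arr[mid]=12 -> 12 < 20, search right half
lo=6, hi=6, mid=6, arr[mid]=13 -> 13 < 20, search right half
lo=7 > hi=6, target 20 not found

Binary search determines that 20 is not in the array after 4 comparisons. The search space was exhausted without finding the target.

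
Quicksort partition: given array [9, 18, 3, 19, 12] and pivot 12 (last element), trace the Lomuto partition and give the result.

Lomuto partition with pivot = 12:

Initial array: [9, 18, 3, 19, 12]

arr[0]=9 <= 12: swap with position 0, array becomes [9, 18, 3, 19, 12]
arr[1]=18 > 12: no swap
arr[2]=3 <= 12: swap with position 1, array becomes [9, 3, 18, 19, 12]
arr[3]=19 > 12: no swap

Place pivot at position 2: [9, 3, 12, 19, 18]
Pivot position: 2

After partitioning with pivot 12, the array becomes [9, 3, 12, 19, 18]. The pivot is placed at index 2. All elements to the left of the pivot are <= 12, and all elements to the right are > 12.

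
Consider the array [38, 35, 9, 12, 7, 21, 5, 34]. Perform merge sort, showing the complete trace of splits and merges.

Merge sort trace:

Split: [38, 35, 9, 12, 7, 21, 5, 34] -> [38, 35, 9, 12] and [7, 21, 5, 34]
  Split: [38, 35, 9, 12] -> [38, 35] and [9, 12]
    Split: [38, 35] -> [38] and [35]
    Merge: [38] + [35] -> [35, 38]
    Split: [9, 12] -> [9] and [12]
    Merge: [9] + [12] -> [9, 12]
  Merge: [35, 38] + [9, 12] -> [9, 12, 35, 38]
  Split: [7, 21, 5, 34] -> [7, 21] and [5, 34]
    Split: [7, 21] -> [7] and [21]
    Merge: [7] + [21] -> [7, 21]
    Split: [5, 34] -> [5] and [34]
    Merge: [5] + [34] -> [5, 34]
  Merge: [7, 21] + [5, 34] -> [5, 7, 21, 34]
Merge: [9, 12, 35, 38] + [5, 7, 21, 34] -> [5, 7, 9, 12, 21, 34, 35, 38]

Final sorted array: [5, 7, 9, 12, 21, 34, 35, 38]

The merge sort proceeds by recursively splitting the array and merging sorted halves.
After all merges, the sorted array is [5, 7, 9, 12, 21, 34, 35, 38].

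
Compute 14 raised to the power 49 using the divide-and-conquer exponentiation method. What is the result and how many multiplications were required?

Computing 14^49 by squaring (build up from 14^1; each line after the first costs one multiplication):

14^1 = 14
14^2 = (14^1)^2 = 14^2 = 196
14^3 = 14 * 14^2 = 14 * 196 = 2744
14^6 = (14^3)^2 = 2744^2 = 7529536
14^12 = (14^6)^2 = 7529536^2 = 56693912375296
14^24 = (14^12)^2 = 56693912375296^2 = 3214199700417740936751087616
14^48 = (14^24)^2 = 3214199700417740936751087616^2 = 10331079714165495587340637070279506584015829758908563456
14^49 = 14 * 14^48 = 14 * 10331079714165495587340637070279506584015829758908563456 = 144635115998316938222768918983913092176221616624719888384

Result: 144635115998316938222768918983913092176221616624719888384
Multiplications needed: 7 (7 lines after 14^1)

14^49 = 144635115998316938222768918983913092176221616624719888384. Using exponentiation by squaring, this requires 7 multiplications. The key idea: if the exponent is even, square the half-power; if odd, multiply by the base once.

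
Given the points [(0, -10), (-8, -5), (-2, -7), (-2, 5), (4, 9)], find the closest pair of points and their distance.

Computing all pairwise distances among 5 points:

d((0, -10), (-8, -5)) = 9.434
d((0, -10), (-2, -7)) = 3.6056 <-- minimum
d((0, -10), (-2, 5)) = 15.1327
d((0, -10), (4, 9)) = 19.4165
d((-8, -5), (-2, -7)) = 6.3246
d((-8, -5), (-2, 5)) = 11.6619
d((-8, -5), (4, 9)) = 18.4391
d((-2, -7), (-2, 5)) = 12.0
d((-2, -7), (4, 9)) = 17.088
d((-2, 5), (4, 9)) = 7.2111

Closest pair: (0, -10) and (-2, -7) with distance 3.6056

The closest pair is (0, -10) and (-2, -7) with Euclidean distance 3.6056. For 5 points, brute-force pairwise comparison is shown above. For large n, the divide-and-conquer algorithm (sort by x, recurse on halves, check the dividing strip) achieves O(n log n).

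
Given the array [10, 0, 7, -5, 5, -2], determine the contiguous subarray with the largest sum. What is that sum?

Using Kadane's algorithm on [10, 0, 7, -5, 5, -2]:

Scanning through the array:
Position 1 (value 0): max_ending_here = 10, max_so_far = 10
Position 2 (value 7): max_ending_here = 17, max_so_far = 17
Position 3 (value -5): max_ending_here = 12, max_so_far = 17
Position 4 (value 5): max_ending_here = 17, max_so_far = 17
Position 5 (value -2): max_ending_here = 15, max_so_far = 17

Maximum subarray: [10, 0, 7]
Maximum sum: 17

The maximum subarray is [10, 0, 7] with sum 17. This subarray runs from index 0 to index 2.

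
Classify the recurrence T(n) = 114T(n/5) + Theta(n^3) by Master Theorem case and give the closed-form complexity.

Master Theorem for T(n) = 114T(n/5) + O(n^3):

a = 114, b = 5, c = 3
log_b(a) = log_5(114) = 2.9428

Case 3: c = 3 > log_5(114) = 2.9428
T(n) = O(n^3) = O(n^3)

For T(n) = 114T(n/5) + O(n^3): log_5(114) = 2.9428. This is Case 3 of the Master Theorem (c > log_b(a), work dominated by root), giving O(n^3).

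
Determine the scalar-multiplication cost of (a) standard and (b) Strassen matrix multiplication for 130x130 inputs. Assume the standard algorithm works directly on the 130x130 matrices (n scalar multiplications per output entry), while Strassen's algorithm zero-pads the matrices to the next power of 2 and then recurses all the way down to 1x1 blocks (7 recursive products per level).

Matrix multiplication for 130x130 matrices:

Strassen's algorithm requires power-of-2 dimensions. Pad 130x130 to 256x256 (next power of 2).

Standard algorithm: 130^3 = 2197000 multiplications
Strassen's algorithm: 7^(log2(256)) = 7^8 = 5764801 multiplications
Difference: 2197000 - 5764801 = -3567801 (Strassen uses MORE here due to padding overhead — for small or just-over-power-of-2 n, padding can outweigh the per-level savings)

Standard: 2197000 multiplications (130^3). Strassen: 5764801 multiplications (7^8, after padding to 256x256). Strassen reduces 8 recursive multiplications to 7 at each level.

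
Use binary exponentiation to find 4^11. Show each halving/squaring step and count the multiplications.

Computing 4^11 by squaring (build up from 4^1; each line after the first costs one multiplication):

4^1 = 4
4^2 = (4^1)^2 = 4^2 = 16
4^4 = (4^2)^2 = 16^2 = 256
4^5 = 4 * 4^4 = 4 * 256 = 1024
4^10 = (4^5)^2 = 1024^2 = 1048576
4^11 = 4 * 4^10 = 4 * 1048576 = 4194304

Result: 4194304
Multiplications needed: 5 (5 lines after 4^1)

4^11 = 4194304. Using exponentiation by squaring, this requires 5 multiplications. The key idea: if the exponent is even, square the half-power; if odd, multiply by the base once.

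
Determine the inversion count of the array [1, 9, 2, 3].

Finding inversions in [1, 9, 2, 3]:

(1, 2): arr[1]=9 > arr[2]=2
(1, 3): arr[1]=9 > arr[3]=3

Total inversions: 2

The array has 2 inversion(s): (1,2), (1,3). Each pair (i,j) satisfies i < j and arr[i] > arr[j].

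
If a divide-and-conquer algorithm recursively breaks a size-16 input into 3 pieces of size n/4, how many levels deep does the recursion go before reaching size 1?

For divide and conquer with division factor 4:

Problem sizes at each level:
Level 0: 16
Level 1: 4
Level 2: 1

The root is level 0 and the size-1 base case is level 2 (the tree spans levels 0 through 2, i.e. 3 levels counting the root), so the depth is the number of divisions: log_4(16) = 2

The recursion tree depth is log_4(16) = 2. At each level, the problem size is divided by 4, so it takes 2 divisions to reduce to a base case of size 1. The algorithm makes 3 recursive calls at each level.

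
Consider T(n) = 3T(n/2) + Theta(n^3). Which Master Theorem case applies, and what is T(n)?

Master Theorem for T(n) = 3T(n/2) + O(n^3):

a = 3, b = 2, c = 3
log_b(a) = log_2(3) = 1.5850

Case 3: c = 3 > log_2(3) = 1.5850
T(n) = O(n^3) = O(n^3)

For T(n) = 3T(n/2) + O(n^3): log_2(3) = 1.5850. This is Case 3 of the Master Theorem (c > log_b(a), work dominated by root), giving O(n^3).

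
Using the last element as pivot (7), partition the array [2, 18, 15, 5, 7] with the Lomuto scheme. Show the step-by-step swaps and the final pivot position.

Lomuto partition with pivot = 7:

Initial array: [2, 18, 15, 5, 7]

arr[0]=2 <= 7: swap with position 0, array becomes [2, 18, 15, 5, 7]
arr[1]=18 > 7: no swap
arr[2]=15 > 7: no swap
arr[3]=5 <= 7: swap with position 1, array becomes [2, 5, 15, 18, 7]

Place pivot at position 2: [2, 5, 7, 18, 15]
Pivot position: 2

After partitioning with pivot 7, the array becomes [2, 5, 7, 18, 15]. The pivot is placed at index 2. All elements to the left of the pivot are <= 7, and all elements to the right are > 7.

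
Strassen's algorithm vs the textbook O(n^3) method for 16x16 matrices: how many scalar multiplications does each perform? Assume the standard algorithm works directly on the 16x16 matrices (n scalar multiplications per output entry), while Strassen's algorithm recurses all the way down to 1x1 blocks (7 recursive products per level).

Matrix multiplication for 16x16 matrices:

Standard algorithm: 16^3 = 4096 multiplications
Strassen's algorithm: 7^(log2(16)) = 7^4 = 2401 multiplications
Savings: 4096 - 2401 = 1695 multiplications

Standard: 4096 multiplications (16^3). Strassen: 2401 multiplications (7^4). Strassen reduces 8 recursive multiplications to 7 at each level.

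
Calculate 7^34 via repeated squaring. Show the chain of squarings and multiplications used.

Computing 7^34 by squaring (build up from 7^1; each line after the first costs one multiplication):

7^1 = 7
7^2 = (7^1)^2 = 7^2 = 49
7^4 = (7^2)^2 = 49^2 = 2401
7^8 = (7^4)^2 = 2401^2 = 5764801
7^16 = (7^8)^2 = 5764801^2 = 33232930569601
7^17 = 7 * 7^16 = 7 * 33232930569601 = 232630513987207
7^34 = (7^17)^2 = 232630513987207^2 = 54116956037952111668959660849

Result: 54116956037952111668959660849
Multiplications needed: 6 (6 lines after 7^1)

7^34 = 54116956037952111668959660849. Using exponentiation by squaring, this requires 6 multiplications. The key idea: if the exponent is even, square the half-power; if odd, multiply by the base once.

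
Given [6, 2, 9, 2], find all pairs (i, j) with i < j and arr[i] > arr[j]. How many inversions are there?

Finding inversions in [6, 2, 9, 2]:

(0, 1): arr[0]=6 > arr[1]=2
(0, 3): arr[0]=6 > arr[3]=2
(2, 3): arr[2]=9 > arr[3]=2

Total inversions: 3

The array has 3 inversion(s): (0,1), (0,3), (2,3). Each pair (i,j) satisfies i < j and arr[i] > arr[j].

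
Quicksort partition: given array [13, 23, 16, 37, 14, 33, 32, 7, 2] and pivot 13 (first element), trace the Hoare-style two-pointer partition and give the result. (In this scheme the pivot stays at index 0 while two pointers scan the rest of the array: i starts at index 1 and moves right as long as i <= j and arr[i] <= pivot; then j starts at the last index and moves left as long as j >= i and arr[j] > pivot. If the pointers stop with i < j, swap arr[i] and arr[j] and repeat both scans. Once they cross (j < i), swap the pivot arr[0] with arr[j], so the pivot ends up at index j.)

Hoare-style two-pointer partition with pivot = 13:

Initial array: [13, 23, 16, 37, 14, 33, 32, 7, 2]

Pointers start at i = 1, j = 8.
i stops at index 1 (arr[1]=23 > 13), j stops at index 8 (arr[8]=2 <= 13): swap arr[1] and arr[8], array becomes [13, 2, 16, 37, 14, 33, 32, 7, 23]
i stops at index 2 (arr[2]=16 > 13), j stops at index 7 (arr[7]=7 <= 13): swap arr[2] and arr[7], array becomes [13, 2, 7, 37, 14, 33, 32, 16, 23]
i ends at 3, j ends at 2: the pointers have crossed (j < i), so scanning stops.

Swap pivot arr[0] with arr[2] to place pivot at position 2: [7, 2, 13, 37, 14, 33, 32, 16, 23]
Pivot position: 2

After partitioning with pivot 13, the array becomes [7, 2, 13, 37, 14, 33, 32, 16, 23]. The pivot is placed at index 2. All elements to the left of the pivot are <= 13, and all elements to the right are > 13.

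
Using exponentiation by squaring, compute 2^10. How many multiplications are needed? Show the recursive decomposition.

Computing 2^10 by squaring (build up from 2^1; each line after the first costs one multiplication):

2^1 = 2
2^2 = (2^1)^2 = 2^2 = 4
2^4 = (2^2)^2 = 4^2 = 16
2^5 = 2 * 2^4 = 2 * 16 = 32
2^10 = (2^5)^2 = 32^2 = 1024

Result: 1024
Multiplications needed: 4 (4 lines after 2^1)

2^10 = 1024. Using exponentiation by squaring, this requires 4 multiplications. The key idea: if the exponent is even, square the half-power; if odd, multiply by the base once.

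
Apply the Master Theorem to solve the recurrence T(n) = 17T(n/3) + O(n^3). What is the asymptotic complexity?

Master Theorem for T(n) = 17T(n/3) + O(n^3):

a = 17, b = 3, c = 3
log_b(a) = log_3(17) = 2.5789

Case 3: c = 3 > log_3(17) = 2.5789
T(n) = O(n^3) = O(n^3)

For T(n) = 17T(n/3) + O(n^3): log_3(17) = 2.5789. This is Case 3 of the Master Theorem (c > log_b(a), work dominated by root), giving O(n^3).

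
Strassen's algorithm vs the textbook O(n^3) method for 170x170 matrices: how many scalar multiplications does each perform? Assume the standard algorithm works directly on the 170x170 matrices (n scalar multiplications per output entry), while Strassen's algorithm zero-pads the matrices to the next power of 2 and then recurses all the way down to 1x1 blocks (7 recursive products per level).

Matrix multiplication for 170x170 matrices:

Strassen's algorithm requires power-of-2 dimensions. Pad 170x170 to 256x256 (next power of 2).

Standard algorithm: 170^3 = 4913000 multiplications
Strassen's algorithm: 7^(log2(256)) = 7^8 = 5764801 multiplications
Difference: 4913000 - 5764801 = -851801 (Strassen uses MORE here due to padding overhead — for small or just-over-power-of-2 n, padding can outweigh the per-level savings)

Standard: 4913000 multiplications (170^3). Strassen: 5764801 multiplications (7^8, after padding to 256x256). Strassen reduces 8 recursive multiplications to 7 at each level.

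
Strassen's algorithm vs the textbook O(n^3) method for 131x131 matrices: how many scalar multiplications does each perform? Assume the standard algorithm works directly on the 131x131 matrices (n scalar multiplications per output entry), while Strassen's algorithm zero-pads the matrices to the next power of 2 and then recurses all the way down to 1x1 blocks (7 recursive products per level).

Matrix multiplication for 131x131 matrices:

Strassen's algorithm requires power-of-2 dimensions. Pad 131x131 to 256x256 (next power of 2).

Standard algorithm: 131^3 = 2248091 multiplications
Strassen's algorithm: 7^(log2(256)) = 7^8 = 5764801 multiplications
Difference: 2248091 - 5764801 = -3516710 (Strassen uses MORE here due to padding overhead — for small or just-over-power-of-2 n, padding can outweigh the per-level savings)

Standard: 2248091 multiplications (131^3). Strassen: 5764801 multiplications (7^8, after padding to 256x256). Strassen reduces 8 recursive multiplications to 7 at each level.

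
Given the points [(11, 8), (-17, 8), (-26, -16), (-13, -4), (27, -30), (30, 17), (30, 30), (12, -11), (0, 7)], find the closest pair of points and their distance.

Computing all pairwise distances among 9 points:

d((11, 8), (-17, 8)) = 28.0
d((11, 8), (-26, -16)) = 44.1022
d((11, 8), (-13, -4)) = 26.8328
d((11, 8), (27, -30)) = 41.2311
d((11, 8), (30, 17)) = 21.0238
d((11, 8), (30, 30)) = 29.0689
d((11, 8), (12, -11)) = 19.0263
d((11, 8), (0, 7)) = 11.0454 <-- minimum
d((-17, 8), (-26, -16)) = 25.632
d((-17, 8), (-13, -4)) = 12.6491
d((-17, 8), (27, -30)) = 58.1378
d((-17, 8), (30, 17)) = 47.8539
d((-17, 8), (30, 30)) = 51.8941
d((-17, 8), (12, -11)) = 34.6699
d((-17, 8), (0, 7)) = 17.0294
d((-26, -16), (-13, -4)) = 17.6918
d((-26, -16), (27, -30)) = 54.8179
d((-26, -16), (30, 17)) = 65.0
d((-26, -16), (30, 30)) = 72.4707
d((-26, -16), (12, -11)) = 38.3275
d((-26, -16), (0, 7)) = 34.7131
d((-13, -4), (27, -30)) = 47.7074
d((-13, -4), (30, 17)) = 47.8539
d((-13, -4), (30, 30)) = 54.8179
d((-13, -4), (12, -11)) = 25.9615
d((-13, -4), (0, 7)) = 17.0294
d((27, -30), (30, 17)) = 47.0956
d((27, -30), (30, 30)) = 60.075
d((27, -30), (12, -11)) = 24.2074
d((27, -30), (0, 7)) = 45.8039
d((30, 17), (30, 30)) = 13.0
d((30, 17), (12, -11)) = 33.2866
d((30, 17), (0, 7)) = 31.6228
d((30, 30), (12, -11)) = 44.7772
d((30, 30), (0, 7)) = 37.8021
d((12, -11), (0, 7)) = 21.6333

Closest pair: (11, 8) and (0, 7) with distance 11.0454

The closest pair is (11, 8) and (0, 7) with Euclidean distance 11.0454. For 9 points, brute-force pairwise comparison is shown above. For large n, the divide-and-conquer algorithm (sort by x, recurse on halves, check the dividing strip) achieves O(n log n).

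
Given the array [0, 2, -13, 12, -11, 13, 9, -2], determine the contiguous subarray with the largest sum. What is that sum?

Using Kadane's algorithm on [0, 2, -13, 12, -11, 13, 9, -2]:

Scanning through the array:
Position 1 (value 2): max_ending_here = 2, max_so_far = 2
Position 2 (value -13): max_ending_here = -11, max_so_far = 2
Position 3 (value 12): max_ending_here = 12, max_so_far = 12
Position 4 (value -11): max_ending_here = 1, max_so_far = 12
Position 5 (value 13): max_ending_here = 14, max_so_far = 14
Position 6 (value 9): max_ending_here = 23, max_so_far = 23
Position 7 (value -2): max_ending_here = 21, max_so_far = 23

Maximum subarray: [12, -11, 13, 9]
Maximum sum: 23

The maximum subarray is [12, -11, 13, 9] with sum 23. This subarray runs from index 3 to index 6.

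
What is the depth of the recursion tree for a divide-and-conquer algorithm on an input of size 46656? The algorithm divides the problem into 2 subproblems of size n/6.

For divide and conquer with division factor 6:

Problem sizes at each level:
Level 0: 46656
Level 1: 7776
Level 2: 1296
Level 3: 216
Level 4: 36
Level 5: 6
Level 6: 1

The root is level 0 and the size-1 base case is level 6 (the tree spans levels 0 through 6, i.e. 7 levels counting the root), so the depth is the number of divisions: log_6(46656) = 6

The recursion tree depth is log_6(46656) = 6. At each level, the problem size is divided by 6, so it takes 6 divisions to reduce to a base case of size 1. The algorithm makes 2 recursive calls at each level.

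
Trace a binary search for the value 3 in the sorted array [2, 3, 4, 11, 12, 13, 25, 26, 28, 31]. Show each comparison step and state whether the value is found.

Binary search for 3 in [2, 3, 4, 11, 12, 13, 25, 26, 28, 31]:

lo=0, hi=9, mid=4, arr[mid]=12 -> 12 > 3, search left half
lo=0, hi=3, mid=1, arr[mid]=3 -> Found target at index 1!

Binary search finds 3 at index 1 after 2 comparisons. The search repeatedly halves the search space by comparing with the middle element.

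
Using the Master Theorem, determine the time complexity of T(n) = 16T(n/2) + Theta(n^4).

Master Theorem for T(n) = 16T(n/2) + O(n^4):

a = 16, b = 2, c = 4
log_b(a) = log_2(16) = 4.0000

Case 2: c = 4 = log_2(16) = 4.0000
T(n) = O(n^4 log n) = O(n^4 log n)

For T(n) = 16T(n/2) + O(n^4): log_2(16) = 4.0000. This is Case 2 of the Master Theorem (c = log_b(a), equal work at all levels), giving O(n^4 log n).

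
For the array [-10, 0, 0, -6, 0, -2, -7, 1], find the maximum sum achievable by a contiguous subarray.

Using Kadane's algorithm on [-10, 0, 0, -6, 0, -2, -7, 1]:

Scanning through the array:
Position 1 (value 0): max_ending_here = 0, max_so_far = 0
Position 2 (value 0): max_ending_here = 0, max_so_far = 0
Position 3 (value -6): max_ending_here = -6, max_so_far = 0
Position 4 (value 0): max_ending_here = 0, max_so_far = 0
Position 5 (value -2): max_ending_here = -2, max_so_far = 0
Position 6 (value -7): max_ending_here = -7, max_so_far = 0
Position 7 (value 1): max_ending_here = 1, max_so_far = 1

Maximum subarray: [1]
Maximum sum: 1

The maximum subarray is [1] with sum 1. This subarray runs from index 7 to index 7.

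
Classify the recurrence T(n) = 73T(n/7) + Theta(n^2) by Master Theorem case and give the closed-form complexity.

Master Theorem for T(n) = 73T(n/7) + O(n^2):

a = 73, b = 7, c = 2
log_b(a) = log_7(73) = 2.2049

Case 1: c = 2 < log_7(73) = 2.2049
T(n) = O(n^(log_7 73))

For T(n) = 73T(n/7) + O(n^2): log_7(73) = 2.2049. This is Case 1 of the Master Theorem (c < log_b(a), work dominated by leaves), giving O(n^(log_7 73)).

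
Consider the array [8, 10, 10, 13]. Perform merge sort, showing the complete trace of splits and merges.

Merge sort trace:

Split: [8, 10, 10, 13] -> [8, 10] and [10, 13]
  Split: [8, 10] -> [8] and [10]
  Merge: [8] + [10] -> [8, 10]
  Split: [10, 13] -> [10] and [13]
  Merge: [10] + [13] -> [10, 13]
Merge: [8, 10] + [10, 13] -> [8, 10, 10, 13]

Final sorted array: [8, 10, 10, 13]

The merge sort proceeds by recursively splitting the array and merging sorted halves.
After all merges, the sorted array is [8, 10, 10, 13].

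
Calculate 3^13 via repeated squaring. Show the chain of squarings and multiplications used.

Computing 3^13 by squaring (build up from 3^1; each line after the first costs one multiplication):

3^1 = 3
3^2 = (3^1)^2 = 3^2 = 9
3^3 = 3 * 3^2 = 3 * 9 = 27
3^6 = (3^3)^2 = 27^2 = 729
3^12 = (3^6)^2 = 729^2 = 531441
3^13 = 3 * 3^12 = 3 * 531441 = 1594323

Result: 1594323
Multiplications needed: 5 (5 lines after 3^1)

3^13 = 1594323. Using exponentiation by squaring, this requires 5 multiplications. The key idea: if the exponent is even, square the half-power; if odd, multiply by the base once.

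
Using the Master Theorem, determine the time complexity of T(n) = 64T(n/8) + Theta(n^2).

Master Theorem for T(n) = 64T(n/8) + O(n^2):

a = 64, b = 8, c = 2
log_b(a) = log_8(64) = 2.0000

Case 2: c = 2 = log_8(64) = 2.0000
T(n) = O(n^2 log n) = O(n^2 log n)

For T(n) = 64T(n/8) + O(n^2): log_8(64) = 2.0000. This is Case 2 of the Master Theorem (c = log_b(a), equal work at all levels), giving O(n^2 log n).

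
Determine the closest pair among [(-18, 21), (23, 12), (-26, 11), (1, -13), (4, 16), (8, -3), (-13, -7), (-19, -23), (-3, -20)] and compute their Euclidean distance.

Computing all pairwise distances among 9 points:

d((-18, 21), (23, 12)) = 41.9762
d((-18, 21), (-26, 11)) = 12.8062
d((-18, 21), (1, -13)) = 38.9487
d((-18, 21), (4, 16)) = 22.561
d((-18, 21), (8, -3)) = 35.3836
d((-18, 21), (-13, -7)) = 28.4429
d((-18, 21), (-19, -23)) = 44.0114
d((-18, 21), (-3, -20)) = 43.6578
d((23, 12), (-26, 11)) = 49.0102
d((23, 12), (1, -13)) = 33.3017
d((23, 12), (4, 16)) = 19.4165
d((23, 12), (8, -3)) = 21.2132
d((23, 12), (-13, -7)) = 40.7063
d((23, 12), (-19, -23)) = 54.6717
d((23, 12), (-3, -20)) = 41.2311
d((-26, 11), (1, -13)) = 36.1248
d((-26, 11), (4, 16)) = 30.4138
d((-26, 11), (8, -3)) = 36.7696
d((-26, 11), (-13, -7)) = 22.2036
d((-26, 11), (-19, -23)) = 34.7131
d((-26, 11), (-3, -20)) = 38.6005
d((1, -13), (4, 16)) = 29.1548
d((1, -13), (8, -3)) = 12.2066
d((1, -13), (-13, -7)) = 15.2315
d((1, -13), (-19, -23)) = 22.3607
d((1, -13), (-3, -20)) = 8.0623 <-- minimum
d((4, 16), (8, -3)) = 19.4165
d((4, 16), (-13, -7)) = 28.6007
d((4, 16), (-19, -23)) = 45.2769
d((4, 16), (-3, -20)) = 36.6742
d((8, -3), (-13, -7)) = 21.3776
d((8, -3), (-19, -23)) = 33.6006
d((8, -3), (-3, -20)) = 20.2485
d((-13, -7), (-19, -23)) = 17.088
d((-13, -7), (-3, -20)) = 16.4012
d((-19, -23), (-3, -20)) = 16.2788

Closest pair: (1, -13) and (-3, -20) with distance 8.0623

The closest pair is (1, -13) and (-3, -20) with Euclidean distance 8.0623. For 9 points, brute-force pairwise comparison is shown above. For large n, the divide-and-conquer algorithm (sort by x, recurse on halves, check the dividing strip) achieves O(n log n).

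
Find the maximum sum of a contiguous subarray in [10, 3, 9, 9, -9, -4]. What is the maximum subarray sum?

Using Kadane's algorithm on [10, 3, 9, 9, -9, -4]:

Scanning through the array:
Position 1 (value 3): max_ending_here = 13, max_so_far = 13
Position 2 (value 9): max_ending_here = 22, max_so_far = 22
Position 3 (value 9): max_ending_here = 31, max_so_far = 31
Position 4 (value -9): max_ending_here = 22, max_so_far = 31
Position 5 (value -4): max_ending_here = 18, max_so_far = 31

Maximum subarray: [10, 3, 9, 9]
Maximum sum: 31

The maximum subarray is [10, 3, 9, 9] with sum 31. This subarray runs from index 0 to index 3.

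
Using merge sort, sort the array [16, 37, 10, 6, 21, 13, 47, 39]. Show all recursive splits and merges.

Merge sort trace:

Split: [16, 37, 10, 6, 21, 13, 47, 39] -> [16, 37, 10, 6] and [21, 13, 47, 39]
  Split: [16, 37, 10, 6] -> [16, 37] and [10, 6]
    Split: [16, 37] -> [16] and [37]
    Merge: [16] + [37] -> [16, 37]
    Split: [10, 6] -> [10] and [6]
    Merge: [10] + [6] -> [6, 10]
  Merge: [16, 37] + [6, 10] -> [6, 10, 16, 37]
  Split: [21, 13, 47, 39] -> [21, 13] and [47, 39]
    Split: [21, 13] -> [21] and [13]
    Merge: [21] + [13] -> [13, 21]
    Split: [47, 39] -> [47] and [39]
    Merge: [47] + [39] -> [39, 47]
  Merge: [13, 21] + [39, 47] -> [13, 21, 39, 47]
Merge: [6, 10, 16, 37] + [13, 21, 39, 47] -> [6, 10, 13, 16, 21, 37, 39, 47]

Final sorted array: [6, 10, 13, 16, 21, 37, 39, 47]

The merge sort proceeds by recursively splitting the array and merging sorted halves.
After all merges, the sorted array is [6, 10, 13, 16, 21, 37, 39, 47].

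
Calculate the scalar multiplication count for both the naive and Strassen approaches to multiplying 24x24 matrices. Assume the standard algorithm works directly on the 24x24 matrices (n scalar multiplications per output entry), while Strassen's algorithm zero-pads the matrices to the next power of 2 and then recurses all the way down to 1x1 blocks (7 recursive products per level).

Matrix multiplication for 24x24 matrices:

Strassen's algorithm requires power-of-2 dimensions. Pad 24x24 to 32x32 (next power of 2).

Standard algorithm: 24^3 = 13824 multiplications
Strassen's algorithm: 7^(log2(32)) = 7^5 = 16807 multiplications
Difference: 13824 - 16807 = -2983 (Strassen uses MORE here due to padding overhead — for small or just-over-power-of-2 n, padding can outweigh the per-level savings)

Standard: 13824 multiplications (24^3). Strassen: 16807 multiplications (7^5, after padding to 32x32). Strassen reduces 8 recursive multiplications to 7 at each level.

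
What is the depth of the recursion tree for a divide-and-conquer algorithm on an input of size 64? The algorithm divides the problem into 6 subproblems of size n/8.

For divide and conquer with division factor 8:

Problem sizes at each level:
Level 0: 64
Level 1: 8
Level 2: 1

The root is level 0 and the size-1 base case is level 2 (the tree spans levels 0 through 2, i.e. 3 levels counting the root), so the depth is the number of divisions: log_8(64) = 2

The recursion tree depth is log_8(64) = 2. At each level, the problem size is divided by 8, so it takes 2 divisions to reduce to a base case of size 1. The algorithm makes 6 recursive calls at each level.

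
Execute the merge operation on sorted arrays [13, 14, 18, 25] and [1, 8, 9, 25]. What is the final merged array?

Merging process:

Compare 13 vs 1: take 1 from right. Merged: [1]
Compare 13 vs 8: take 8 from right. Merged: [1, 8]
Compare 13 vs 9: take 9 from right. Merged: [1, 8, 9]
Compare 13 vs 25: take 13 from left. Merged: [1, 8, 9, 13]
Compare 14 vs 25: take 14 from left. Merged: [1, 8, 9, 13, 14]
Compare 18 vs 25: take 18 from left. Merged: [1, 8, 9, 13, 14, 18]
Compare 25 vs 25: take 25 from left. Merged: [1, 8, 9, 13, 14, 18, 25]
Append remaining from right: [25]. Merged: [1, 8, 9, 13, 14, 18, 25, 25]

Final merged array: [1, 8, 9, 13, 14, 18, 25, 25]
Total comparisons: 7

The merged array is [1, 8, 9, 13, 14, 18, 25, 25], requiring 7 comparisons. The merge step runs in O(n) time where n is the total number of elements.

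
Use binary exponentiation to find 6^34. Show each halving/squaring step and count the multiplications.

Computing 6^34 by squaring (build up from 6^1; each line after the first costs one multiplication):

6^1 = 6
6^2 = (6^1)^2 = 6^2 = 36
6^4 = (6^2)^2 = 36^2 = 1296
6^8 = (6^4)^2 = 1296^2 = 1679616
6^16 = (6^8)^2 = 1679616^2 = 2821109907456
6^17 = 6 * 6^16 = 6 * 2821109907456 = 16926659444736
6^34 = (6^17)^2 = 16926659444736^2 = 286511799958070431838109696

Result: 286511799958070431838109696
Multiplications needed: 6 (6 lines after 6^1)

6^34 = 286511799958070431838109696. Using exponentiation by squaring, this requires 6 multiplications. The key idea: if the exponent is even, square the half-power; if odd, multiply by the base once.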